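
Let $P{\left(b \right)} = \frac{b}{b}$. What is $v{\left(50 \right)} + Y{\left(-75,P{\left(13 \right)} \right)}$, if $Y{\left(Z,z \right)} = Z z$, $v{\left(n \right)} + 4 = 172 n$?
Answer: $8521$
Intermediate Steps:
$v{\left(n \right)} = -4 + 172 n$
$P{\left(b \right)} = 1$
$v{\left(50 \right)} + Y{\left(-75,P{\left(13 \right)} \right)} = \left(-4 + 172 \cdot 50\right) - 75 = \left(-4 + 8600\right) - 75 = 8596 - 75 = 8521$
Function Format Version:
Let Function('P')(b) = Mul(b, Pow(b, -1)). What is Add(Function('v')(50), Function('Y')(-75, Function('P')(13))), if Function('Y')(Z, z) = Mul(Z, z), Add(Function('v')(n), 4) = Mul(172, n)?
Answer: 8521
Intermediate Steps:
Function('v')(n) = Add(-4, Mul(172, n))
Function('P')(b) = 1
Add(Function('v')(50), Function('Y')(-75, Function('P')(13))) = Add(Add(-4, Mul(172, 50)), Mul(-75, 1)) = Add(Add(-4, 8600), -75) = Add(8596, -75) = 8521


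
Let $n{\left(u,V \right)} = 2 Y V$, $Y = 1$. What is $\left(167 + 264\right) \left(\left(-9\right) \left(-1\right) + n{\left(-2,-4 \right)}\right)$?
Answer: $431$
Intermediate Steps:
$n{\left(u,V \right)} = 2 V$ ($n{\left(u,V \right)} = 2 \cdot 1 V = 2 V$)
$\left(167 + 264\right) \left(\left(-9\right) \left(-1\right) + n{\left(-2,-4 \right)}\right) = \left(167 + 264\right) \left(\left(-9\right) \left(-1\right) + 2 \left(-4\right)\right) = 431 \left(9 - 8\right) = 431 \cdot 1 = 431$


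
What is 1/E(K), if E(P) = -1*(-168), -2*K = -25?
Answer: 1/168 ≈ 0.0059524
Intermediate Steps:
K = 25/2 (K = -1/2*(-25) = 25/2 ≈ 12.500)
E(P) = 168
1/E(K) = 1/168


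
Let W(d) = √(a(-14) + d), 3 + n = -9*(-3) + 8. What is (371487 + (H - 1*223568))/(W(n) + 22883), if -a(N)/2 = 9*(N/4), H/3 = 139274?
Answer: 12945851303/523631594 - 565741*√95/523631594 ≈ 24.713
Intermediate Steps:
H = 417822 (H = 3*139274 = 417822)
a(N) = -9*N/2 (a(N) = -18*N/4 = -9*N/2)
n = 32 (n = -3 + (-9*(-3) + 8) = -3 + (27 + 8) = -3 + 35 = 32)
W(d) = √(63 + d) (W(d) = √(-9/2*(-14) + d) = √(63 + d))
(371487 + (H - 1*223568))/(W(n) + 22883) = (371487 + (417822 - 1*223568))/(√(63 + 32) + 22883) = (371487 + (417822 - 223568))/(√95 + 22883) = (371487 + 194254)/(22883 + √95) = 565741/(22883 + √95)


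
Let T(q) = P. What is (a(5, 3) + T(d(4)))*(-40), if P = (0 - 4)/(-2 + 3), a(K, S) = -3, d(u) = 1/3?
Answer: 280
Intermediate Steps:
d(u) = ⅓
P = -4 (P = -4/1 = -4*1 = -4)
T(q) = -4
(a(5, 3) + T(d(4)))*(-40) = (-3 - 4)*(-40) = -7*(-40) = 280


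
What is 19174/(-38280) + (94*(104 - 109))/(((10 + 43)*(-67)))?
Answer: -25047637/67966140 ≈ -0.36853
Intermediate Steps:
19174/(-38280) + (94*(104 - 109))/(((10 + 43)*(-67))) = 19174*(-1/38280) + (94*(-5))/((53*(-67))) = -9587/19140 - 470/(-3551) = -9587/19140 - 470*(-1/3551) = -9587/19140 + 470/3551 = -25047637/67966140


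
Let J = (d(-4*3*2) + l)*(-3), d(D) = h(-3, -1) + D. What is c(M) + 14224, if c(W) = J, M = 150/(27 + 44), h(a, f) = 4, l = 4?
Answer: 14272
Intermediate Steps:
M = 150/71 ≈ 2.1127
d(D) = 4 + D
J = 48 (J = ((4 - 4*3*2) + 4)*(-3) = ((4 - 12*2) + 4)*(-3) = ((4 - 24) + 4)*(-3) = (-20 + 4)*(-3) = -16*(-3) = 48)
c(W) = 48
c(M) + 14224 = 48 + 14224 = 14272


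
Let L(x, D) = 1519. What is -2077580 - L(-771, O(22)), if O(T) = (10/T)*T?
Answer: -2079099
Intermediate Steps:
O(T) = 10
-2077580 - L(-771, O(22)) = -2077580 - 1*1519 = -2077580 - 1519 = -2079099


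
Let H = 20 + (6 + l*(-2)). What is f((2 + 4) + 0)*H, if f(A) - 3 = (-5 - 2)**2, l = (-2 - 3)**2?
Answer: -1248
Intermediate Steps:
l = 25 (l = (-5)**2 = 25)
f(A) = 52 (f(A) = 3 + (-5 - 2)**2 = 3 + (-7)**2 = 3 + 49 = 52)
H = -24 (H = 20 + (6 + 25*(-2)) = 20 + (6 - 50) = 20 - 44 = -24)
f((2 + 4) + 0)*H = 52*(-24) = -1248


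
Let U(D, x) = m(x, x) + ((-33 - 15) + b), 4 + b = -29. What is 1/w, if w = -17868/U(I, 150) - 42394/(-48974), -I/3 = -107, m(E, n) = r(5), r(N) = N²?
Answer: 7294/2333621 ≈ 0.0031256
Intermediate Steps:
m(E, n) = 25 (m(E, n) = 5² = 25)
I = 321 (I = -3*(-107) = 321)
b = -33 (b = -4 - 29 = -33)
U(D, x) = -56 (U(D, x) = 25 + ((-33 - 15) - 33) = 25 + (-48 - 33) = 25 - 81 = -56)
w = 2333621/7294 (w = -17868/(-56) - 42394/(-48974) = -17868*(-1/56) - 42394*(-1/48974) = 4467/14 + 451/521 = 2333621/7294 ≈ 319.94)
1/w = 1/(2333621/7294) = 7294/2333621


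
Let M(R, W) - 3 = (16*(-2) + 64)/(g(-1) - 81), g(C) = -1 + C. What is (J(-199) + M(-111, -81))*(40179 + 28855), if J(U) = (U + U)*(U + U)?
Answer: 907641704466/83 ≈ 1.0935e+10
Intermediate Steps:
M(R, W) = 217/83 (M(R, W) = 3 + (16*(-2) + 64)/((-1 - 1) - 81) = 3 + (-32 + 64)/(-2 - 81) = 3 + 32/(-83) = 3 + 32*(-1/83) = 3 - 32/83 = 217/83)
J(U) = 4*U**2 (J(U) = (2*U)*(2*U) = 4*U**2)
(J(-199) + M(-111, -81))*(40179 + 28855) = (4*(-199)**2 + 217/83)*(40179 + 28855) = (4*39601 + 217/83)*69034 = (158404 + 217/83)*69034 = (13147749/83)*69034 = 907641704466/83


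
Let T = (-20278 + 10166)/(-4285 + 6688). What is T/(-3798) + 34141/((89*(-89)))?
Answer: -1750061509/406133433 ≈ -4.3091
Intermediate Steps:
T = -10112/2403 ≈ -4.2081
T/(-3798) + 34141/((89*(-89))) = -10112/2403/(-3798) + 34141/((89*(-89))) = -10112/2403*(-1/3798) + 34141/(-7921) = 5056/4563297 + 34141*(-1/7921) = 5056/4563297 - 34141/7921 = -1750061509/406133433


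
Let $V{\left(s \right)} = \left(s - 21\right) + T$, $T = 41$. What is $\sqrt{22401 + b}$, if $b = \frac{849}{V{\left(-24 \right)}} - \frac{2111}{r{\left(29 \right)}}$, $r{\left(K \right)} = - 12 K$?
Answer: $\frac{\sqrt{167992563}}{87} \approx 148.98$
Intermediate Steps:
$V{\left(s \right)} = 20 + s$ ($V{\left(s \right)} = \left(s - 21\right) + 41 = \left(-21 + s\right) + 41 = 20 + s$)
$b = - \frac{17938}{87}$ ($b = \frac{849}{20 - 24} - \frac{2111}{\left(-12\right) 29} = \frac{849}{-4} - \frac{2111}{-348} = 849 \left(- \frac{1}{4}\right) - - \frac{2111}{348} = - \frac{849}{4} + \frac{2111}{348} = - \frac{17938}{87} \approx -206.18$)
$\sqrt{22401 + b} = \sqrt{22401 - \frac{17938}{87}} = \sqrt{\frac{1930949}{87}} = \frac{\sqrt{167992563}}{87}$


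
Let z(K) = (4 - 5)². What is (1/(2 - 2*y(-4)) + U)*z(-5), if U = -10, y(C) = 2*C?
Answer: -179/18 ≈ -9.9444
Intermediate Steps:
z(K) = 1 (z(K) = (-1)² = 1)
(1/(2 - 2*y(-4)) + U)*z(-5) = (1/(2 - 4*(-4)) - 10)*1 = (1/(2 - 2*(-8)) - 10)*1 = (1/(2 + 16) - 10)*1 = (1/18 - 10)*1 = -179/18*1 = -179/18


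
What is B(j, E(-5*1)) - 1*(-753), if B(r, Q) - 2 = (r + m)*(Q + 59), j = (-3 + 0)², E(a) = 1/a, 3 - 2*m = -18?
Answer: 9508/5 ≈ 1901.6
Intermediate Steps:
m = 21/2 (m = 3/2 - ½*(-18) = 3/2 + 9 = 21/2 ≈ 10.500)
j = 9 (j = (-3)² = 9)
B(r, Q) = 2 + (59 + Q)*(21/2 + r) (B(r, Q) = 2 + (r + 21/2)*(Q + 59) = 2 + (21/2 + r)*(59 + Q) = 2 + (59 + Q)*(21/2 + r))
B(j, E(-5*1)) - 1*(-753) = (1243/2 + 59*9 + 21/(2*((-5*1))) + 9/(-5*1)) - 1*(-753) = (1243/2 + 531 + (21/2)/(-5) + 9/(-5)) + 753 = (1243/2 + 531 + (21/2)*(-⅕) - ⅕*9) + 753 = (1243/2 + 531 - 21/10 - 9/5) + 753 = 5743/5 + 753 = 9508/5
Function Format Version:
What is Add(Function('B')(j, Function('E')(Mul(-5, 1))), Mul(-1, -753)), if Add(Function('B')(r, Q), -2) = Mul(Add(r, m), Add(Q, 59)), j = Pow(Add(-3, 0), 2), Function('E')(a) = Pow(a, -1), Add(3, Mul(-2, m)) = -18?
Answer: Rational(9508, 5) ≈ 1901.6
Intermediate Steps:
m = Rational(21, 2) (m = Add(Rational(3, 2), Mul(Rational(-1, 2), -18)) = Add(Rational(3, 2), 9) = Rational(21, 2) ≈ 10.500)
j = 9 (j = Pow(-3, 2) = 9)
Function('B')(r, Q) = Add(2, Mul(Add(59, Q), Add(Rational(21, 2), r))) (Function('B')(r, Q) = Add(2, Mul(Add(r, Rational(21, 2)), Add(Q, 59))) = Add(2, Mul(Add(Rational(21, 2), r), Add(59, Q))) = Add(2, Mul(Add(59, Q), Add(Rational(21, 2), r))))
Add(Function('B')(j, Function('E')(Mul(-5, 1))), Mul(-1, -753)) = Add(Add(Rational(1243, 2), Mul(59, 9), Mul(Rational(21, 2), Pow(Mul(-5, 1), -1)), Mul(Pow(Mul(-5, 1), -1), 9)), Mul(-1, -753)) = Add(Add(Rational(1243, 2), 531, Mul(Rational(21, 2), Pow(-5, -1)), Mul(Pow(-5, -1), 9)), 753) = Add(Add(Rational(1243, 2), 531, Mul(Rational(21, 2), Rational(-1, 5)), Mul(Rational(-1, 5), 9)), 753) = Add(Add(Rational(1243, 2), 531, Rational(-21, 10), Rational(-9, 5)), 753) = Add(Rational(5743, 5), 753) = Rational(9508, 5)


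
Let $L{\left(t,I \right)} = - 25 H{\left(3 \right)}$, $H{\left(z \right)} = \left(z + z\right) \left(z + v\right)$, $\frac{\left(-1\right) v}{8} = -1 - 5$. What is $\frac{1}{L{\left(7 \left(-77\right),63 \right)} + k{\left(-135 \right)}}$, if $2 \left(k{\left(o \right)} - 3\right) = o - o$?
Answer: $- \frac{1}{7647} \approx -0.00013077$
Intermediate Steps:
$v = 48$ ($v = - 8 \left(-1 - 5\right) = \left(-8\right) \left(-6\right) = 48$)
$H{\left(z \right)} = 2 z \left(48 + z\right)$ ($H{\left(z \right)} = \left(z + z\right) \left(z + 48\right) = 2 z \left(48 + z\right)$)
$L{\left(t,I \right)} = -7650$ ($L{\left(t,I \right)} = - 25 \cdot 2 \cdot 3 \left(48 + 3\right) = - 25 \cdot 2 \cdot 3 \cdot 51 = \left(-25\right) 306 = -7650$)
$k{\left(o \right)} = 3$ ($k{\left(o \right)} = 3 + \frac{o - o}{2} = 3 + \frac{1}{2} \cdot 0 = 3 + 0 = 3$)
$\frac{1}{L{\left(7 \left(-77\right),63 \right)} + k{\left(-135 \right)}} = \frac{1}{-7650 + 3} = \frac{1}{-7647} = - \frac{1}{7647}$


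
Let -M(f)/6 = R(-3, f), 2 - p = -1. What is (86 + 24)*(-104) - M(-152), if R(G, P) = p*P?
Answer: -14176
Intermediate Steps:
p = 3 (p = 2 - 1*(-1) = 2 + 1 = 3)
R(G, P) = 3*P
M(f) = -18*f
(86 + 24)*(-104) - M(-152) = (86 + 24)*(-104) - (-18)*(-152) = 110*(-104) - 1*2736 = -11440 - 2736 = -14176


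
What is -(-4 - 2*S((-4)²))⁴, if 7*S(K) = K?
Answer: -12960000/2401 ≈ -5397.8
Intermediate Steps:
S(K) = K/7
-(-4 - 2*S((-4)²))⁴ = -(-4 - 2*(-4)²/7)⁴ = -(-4 - 2*16/7)⁴ = -(-4 - 32/7)⁴ = -(-60/7)⁴ = -1*12960000/2401 = -12960000/2401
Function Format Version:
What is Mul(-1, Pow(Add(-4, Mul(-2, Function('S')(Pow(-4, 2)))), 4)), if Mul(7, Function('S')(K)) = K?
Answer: Rational(-12960000, 2401) ≈ -5397.8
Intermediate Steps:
Function('S')(K) = Mul(Rational(1, 7), K)
Mul(-1, Pow(Add(-4, Mul(-2, Function('S')(Pow(-4, 2)))), 4)) = Mul(-1, Pow(Add(-4, Mul(-2, Mul(Rational(1, 7), Pow(-4, 2)))), 4)) = Mul(-1, Pow(Add(-4, Mul(-2, Mul(Rational(1, 7), 16))), 4)) = Mul(-1, Pow(Add(-4, Mul(-2, Rational(16, 7))), 4)) = Mul(-1, Pow(Add(-4, Rational(-32, 7)), 4)) = Mul(-1, Pow(Rational(-60, 7), 4)) = Mul(-1, Rational(12960000, 2401)) = Rational(-12960000, 2401)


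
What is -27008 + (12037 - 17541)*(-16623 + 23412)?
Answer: -37393664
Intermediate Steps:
-27008 + (12037 - 17541)*(-16623 + 23412) = -27008 - 5504*6789 = -27008 - 37366656 = -37393664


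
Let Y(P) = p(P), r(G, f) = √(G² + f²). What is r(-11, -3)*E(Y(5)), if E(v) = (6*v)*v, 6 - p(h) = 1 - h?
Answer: 600*√130 ≈ 6841.1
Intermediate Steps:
p(h) = 5 + h (p(h) = 6 - (1 - h) = 6 + (-1 + h) = 5 + h)
Y(P) = 5 + P
E(v) = 6*v²
r(-11, -3)*E(Y(5)) = √((-11)² + (-3)²)*(6*(5 + 5)²) = √(121 + 9)*(6*10²) = √130*(6*100) = √130*600 = 600*√130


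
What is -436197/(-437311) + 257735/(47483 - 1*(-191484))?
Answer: 216947039084/104502897737 ≈ 2.0760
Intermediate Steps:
-436197/(-437311) + 257735/(47483 - 1*(-191484)) = -436197*(-1/437311) + 257735/(47483 + 191484) = 436197/437311 + 257735/238967 = 216947039084/104502897737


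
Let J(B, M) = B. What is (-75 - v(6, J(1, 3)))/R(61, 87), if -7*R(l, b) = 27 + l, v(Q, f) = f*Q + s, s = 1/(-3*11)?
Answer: 2338/363 ≈ 6.4408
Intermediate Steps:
s = -1/33 (s = -⅓*1/11 = -1/33 ≈ -0.030303)
v(Q, f) = -1/33 + Q*f (v(Q, f) = f*Q - 1/33 = Q*f - 1/33 = -1/33 + Q*f)
R(l, b) = -27/7 - l/7 (R(l, b) = -(27 + l)/7 = -27/7 - l/7)
(-75 - v(6, J(1, 3)))/R(61, 87) = (-75 - (-1/33 + 6*1))/(-27/7 - ⅐*61) = (-75 - (-1/33 + 6))/(-27/7 - 61/7) = (-75 - 1*197/33)/(-88/7) = (-75 - 197/33)*(-7/88) = -2672/33*(-7/88) = 2338/363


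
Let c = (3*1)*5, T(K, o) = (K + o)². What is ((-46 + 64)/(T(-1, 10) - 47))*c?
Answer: 135/17 ≈ 7.9412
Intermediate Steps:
c = 15 (c = 3*5 = 15)
((-46 + 64)/(T(-1, 10) - 47))*c = ((-46 + 64)/((-1 + 10)² - 47))*15 = (18/(9² - 47))*15 = (18/(81 - 47))*15 = (18/34)*15 = (18*(1/34))*15 = (9/17)*15 = 135/17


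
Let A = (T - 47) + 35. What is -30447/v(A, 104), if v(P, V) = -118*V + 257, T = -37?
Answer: 3383/1335 ≈ 2.5341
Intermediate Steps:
A = -49 (A = (-37 - 47) + 35 = -84 + 35 = -49)
v(P, V) = 257 - 118*V
-30447/v(A, 104) = -30447/(257 - 118*104) = -30447/(257 - 12272) = -30447/(-12015) = -30447*(-1/12015) = 3383/1335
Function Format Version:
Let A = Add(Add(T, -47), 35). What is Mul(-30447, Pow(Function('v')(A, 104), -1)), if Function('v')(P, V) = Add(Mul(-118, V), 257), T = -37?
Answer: Rational(3383, 1335) ≈ 2.5341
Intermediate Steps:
A = -49 (A = Add(Add(-37, -47), 35) = Add(-84, 35) = -49)
Function('v')(P, V) = Add(257, Mul(-118, V))
Mul(-30447, Pow(Function('v')(A, 104), -1)) = Mul(-30447, Pow(Add(257, Mul(-118, 104)), -1)) = Mul(-30447, Pow(Add(257, -12272), -1)) = Mul(-30447, Pow(-12015, -1)) = Mul(-30447, Rational(-1, 12015)) = Rational(3383, 1335)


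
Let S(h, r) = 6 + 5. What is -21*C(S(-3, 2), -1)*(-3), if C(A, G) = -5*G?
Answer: 315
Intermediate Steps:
S(h, r) = 11
-21*C(S(-3, 2), -1)*(-3) = -(-105)*(-1)*(-3) = -21*5*(-3) = -105*(-3) = 315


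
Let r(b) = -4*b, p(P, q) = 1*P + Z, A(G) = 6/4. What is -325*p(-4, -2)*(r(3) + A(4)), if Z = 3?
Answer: -6825/2 ≈ -3412.5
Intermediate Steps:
A(G) = 3/2 (A(G) = 6*(1/4) = 3/2)
p(P, q) = 3 + P (p(P, q) = 1*P + 3 = P + 3 = 3 + P)
-325*p(-4, -2)*(r(3) + A(4)) = -325*(3 - 4)*(-4*3 + 3/2) = -(-325)*(-12 + 3/2) = -(-325)*(-21)/2 = -325*21/2 = -6825/2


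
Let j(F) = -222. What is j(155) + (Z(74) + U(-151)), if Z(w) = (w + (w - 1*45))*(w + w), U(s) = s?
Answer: 14871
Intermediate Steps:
Z(w) = 2*w*(-45 + 2*w) (Z(w) = (w + (w - 45))*(2*w) = (w + (-45 + w))*(2*w) = (-45 + 2*w)*(2*w) = 2*w*(-45 + 2*w))
j(155) + (Z(74) + U(-151)) = -222 + (2*74*(-45 + 2*74) - 151) = -222 + (2*74*(-45 + 148) - 151) = -222 + (2*74*103 - 151) = -222 + (15244 - 151) = -222 + 15093 = 14871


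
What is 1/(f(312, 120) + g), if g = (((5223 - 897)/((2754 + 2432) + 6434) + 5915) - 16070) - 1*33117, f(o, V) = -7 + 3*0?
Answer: -830/35921261 ≈ -2.3106e-5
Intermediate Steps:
f(o, V) = -7 (f(o, V) = -7 + 0 = -7)
g = -35915451/830 (g = ((4326/(5186 + 6434) + 5915) - 16070) - 33117 = ((4326/11620 + 5915) - 16070) - 33117 = ((4326*(1/11620) + 5915) - 16070) - 33117 = ((309/830 + 5915) - 16070) - 33117 = (4909759/830 - 16070) - 33117 = -8428341/830 - 33117 = -35915451/830 ≈ -43272.)
1/(f(312, 120) + g) = 1/(-7 - 35915451/830) = 1/(-35921261/830) = -830/35921261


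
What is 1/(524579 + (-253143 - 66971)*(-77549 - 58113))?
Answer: 1/43427830047 ≈ 2.3027e-11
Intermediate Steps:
1/(524579 + (-253143 - 66971)*(-77549 - 58113)) = 1/(524579 - 320114*(-135662)) = 1/(524579 + 43427305468) = 1/43427830047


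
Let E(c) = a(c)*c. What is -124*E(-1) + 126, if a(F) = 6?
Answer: 870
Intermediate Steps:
E(c) = 6*c
-124*E(-1) + 126 = -744*(-1) + 126 = -124*(-6) + 126 = 744 + 126 = 870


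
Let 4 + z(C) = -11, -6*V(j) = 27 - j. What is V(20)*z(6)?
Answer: 35/2 ≈ 17.500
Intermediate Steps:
V(j) = -9/2 + j/6 (V(j) = -(27 - j)/6 = -9/2 + j/6)
z(C) = -15 (z(C) = -4 - 11 = -15)
V(20)*z(6) = (-9/2 + (1/6)*20)*(-15) = (-9/2 + 10/3)*(-15) = -7/6*(-15) = 35/2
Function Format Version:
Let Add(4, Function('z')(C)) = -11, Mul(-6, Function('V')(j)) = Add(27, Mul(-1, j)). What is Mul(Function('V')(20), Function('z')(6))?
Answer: Rational(35, 2) ≈ 17.500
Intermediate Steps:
Function('V')(j) = Add(Rational(-9, 2), Mul(Rational(1, 6), j)) (Function('V')(j) = Mul(Rational(-1, 6), Add(27, Mul(-1, j))) = Add(Rational(-9, 2), Mul(Rational(1, 6), j)))
Function('z')(C) = -15 (Function('z')(C) = Add(-4, -11) = -15)
Mul(Function('V')(20), Function('z')(6)) = Mul(Add(Rational(-9, 2), Mul(Rational(1, 6), 20)), -15) = Mul(Add(Rational(-9, 2), Rational(10, 3)), -15) = Mul(Rational(-7, 6), -15) = Rational(35, 2)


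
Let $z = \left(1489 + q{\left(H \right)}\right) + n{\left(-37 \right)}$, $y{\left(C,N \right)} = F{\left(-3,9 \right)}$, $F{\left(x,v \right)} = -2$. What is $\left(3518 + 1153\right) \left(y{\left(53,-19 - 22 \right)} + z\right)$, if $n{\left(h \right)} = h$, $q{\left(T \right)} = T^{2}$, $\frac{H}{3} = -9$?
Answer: $10178109$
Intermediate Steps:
$H = -27$ ($H = 3 \left(-9\right) = -27$)
$y{\left(C,N \right)} = -2$
$z = 2181$ ($z = \left(1489 + \left(-27\right)^{2}\right) - 37 = \left(1489 + 729\right) - 37 = 2218 - 37 = 2181$)
$\left(3518 + 1153\right) \left(y{\left(53,-19 - 22 \right)} + z\right) = \left(3518 + 1153\right) \left(-2 + 2181\right) = 4671 \cdot 2179 = 10178109$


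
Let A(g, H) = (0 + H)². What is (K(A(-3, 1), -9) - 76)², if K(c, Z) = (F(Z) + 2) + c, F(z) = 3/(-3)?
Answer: 5476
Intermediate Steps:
F(z) = -1 (F(z) = 3*(-⅓) = -1)
A(g, H) = H²
K(c, Z) = 1 + c (K(c, Z) = (-1 + 2) + c = 1 + c)
(K(A(-3, 1), -9) - 76)² = ((1 + 1²) - 76)² = ((1 + 1) - 76)² = (2 - 76)² = (-74)² = 5476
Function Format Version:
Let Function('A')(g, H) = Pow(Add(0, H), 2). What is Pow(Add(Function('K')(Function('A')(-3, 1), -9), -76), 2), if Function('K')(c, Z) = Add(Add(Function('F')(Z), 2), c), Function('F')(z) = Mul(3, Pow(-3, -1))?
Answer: 5476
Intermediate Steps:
Function('F')(z) = -1 (Function('F')(z) = Mul(3, Rational(-1, 3)) = -1)
Function('A')(g, H) = Pow(H, 2)
Function('K')(c, Z) = Add(1, c) (Function('K')(c, Z) = Add(Add(-1, 2), c) = Add(1, c))
Pow(Add(Function('K')(Function('A')(-3, 1), -9), -76), 2) = Pow(Add(Add(1, Pow(1, 2)), -76), 2) = Pow(Add(Add(1, 1), -76), 2) = Pow(Add(2, -76), 2) = Pow(-74, 2) = 5476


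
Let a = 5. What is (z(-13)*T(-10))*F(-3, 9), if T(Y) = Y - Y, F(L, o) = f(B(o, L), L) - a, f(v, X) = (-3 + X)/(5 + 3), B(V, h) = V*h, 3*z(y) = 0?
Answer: 0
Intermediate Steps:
z(y) = 0 (z(y) = (⅓)*0 = 0)
f(v, X) = -3/8 + X/8 (f(v, X) = (-3 + X)/8 = (-3 + X)*(⅛) = -3/8 + X/8)
F(L, o) = -43/8 + L/8 (F(L, o) = (-3/8 + L/8) - 1*5 = (-3/8 + L/8) - 5 = -43/8 + L/8)
T(Y) = 0
(z(-13)*T(-10))*F(-3, 9) = (0*0)*(-43/8 + (⅛)*(-3)) = 0*(-43/8 - 3/8) = 0*(-23/4) = 0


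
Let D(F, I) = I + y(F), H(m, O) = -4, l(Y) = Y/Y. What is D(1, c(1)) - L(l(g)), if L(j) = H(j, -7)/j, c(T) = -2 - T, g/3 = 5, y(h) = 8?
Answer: 9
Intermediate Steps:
g = 15 (g = 3*5 = 15)
l(Y) = 1
L(j) = -4/j
D(F, I) = 8 + I (D(F, I) = I + 8 = 8 + I)
D(1, c(1)) - L(l(g)) = (8 + (-2 - 1*1)) - (-4)/1 = (8 + (-2 - 1)) - (-4) = (8 - 3) - 1*(-4) = 5 + 4 = 9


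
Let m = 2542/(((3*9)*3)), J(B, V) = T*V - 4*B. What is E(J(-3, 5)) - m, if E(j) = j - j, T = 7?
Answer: -2542/81 ≈ -31.383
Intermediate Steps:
J(B, V) = -4*B + 7*V (J(B, V) = 7*V - 4*B = -4*B + 7*V)
m = 2542/81 (m = 2542/((27*3)) = 2542/81 ≈ 31.383)
E(j) = 0
E(J(-3, 5)) - m = 0 - 1*2542/81 = 0 - 2542/81 = -2542/81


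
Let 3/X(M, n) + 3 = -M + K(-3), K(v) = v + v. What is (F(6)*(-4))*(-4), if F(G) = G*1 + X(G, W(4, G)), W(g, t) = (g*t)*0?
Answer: 464/5 ≈ 92.800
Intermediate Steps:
K(v) = 2*v
W(g, t) = 0
X(M, n) = 3/(-9 - M) (X(M, n) = 3/(-3 + (-M + 2*(-3))) = 3/(-3 + (-M - 6)) = 3/(-3 + (-6 - M)) = 3/(-9 - M))
F(G) = G - 3/(9 + G) (F(G) = G*1 - 3/(9 + G) = G - 3/(9 + G))
(F(6)*(-4))*(-4) = (((-3 + 6*(9 + 6))/(9 + 6))*(-4))*(-4) = (((-3 + 6*15)/15)*(-4))*(-4) = (((-3 + 90)/15)*(-4))*(-4) = (((1/15)*87)*(-4))*(-4) = ((29/5)*(-4))*(-4) = -116/5*(-4) = 464/5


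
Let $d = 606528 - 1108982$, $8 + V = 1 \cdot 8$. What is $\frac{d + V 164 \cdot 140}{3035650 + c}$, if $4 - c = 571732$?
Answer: $- \frac{251227}{1231961} \approx -0.20392$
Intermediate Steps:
$V = 0$ ($V = -8 + 1 \cdot 8 = -8 + 8 = 0$)
$c = -571728$ ($c = 4 - 571732 = -571728$)
$d = -502454$ ($d = 606528 - 1108982 = -502454$)
$\frac{d + V 164 \cdot 140}{3035650 + c} = \frac{-502454 + 0 \cdot 164 \cdot 140}{3035650 - 571728} = \frac{-502454 + 0 \cdot 140}{2463922} = \left(-502454 + 0\right) \frac{1}{2463922} = \left(-502454\right) \frac{1}{2463922} = - \frac{251227}{1231961}$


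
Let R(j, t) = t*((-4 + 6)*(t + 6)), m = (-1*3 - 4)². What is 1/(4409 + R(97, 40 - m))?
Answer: 1/4463 ≈ 0.00022406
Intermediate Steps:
m = 49 (m = (-3 - 4)² = (-7)² = 49)
R(j, t) = t*(12 + 2*t) (R(j, t) = t*(2*(6 + t)) = t*(12 + 2*t))
1/(4409 + R(97, 40 - m)) = 1/(4409 + 2*(40 - 1*49)*(6 + (40 - 1*49))) = 1/(4409 + 2*(40 - 49)*(6 + (40 - 49))) = 1/(4409 + 2*(-9)*(6 - 9)) = 1/(4409 + 2*(-9)*(-3)) = 1/(4409 + 54) = 1/4463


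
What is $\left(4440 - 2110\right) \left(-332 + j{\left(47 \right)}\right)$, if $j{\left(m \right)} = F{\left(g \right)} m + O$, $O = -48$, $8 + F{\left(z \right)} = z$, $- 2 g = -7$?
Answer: $-1378195$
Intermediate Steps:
$g = \frac{7}{2}$ ($g = \left(- \frac{1}{2}\right) \left(-7\right) = \frac{7}{2} \approx 3.5$)
$F{\left(z \right)} = -8 + z$
$j{\left(m \right)} = -48 - \frac{9 m}{2}$ ($j{\left(m \right)} = \left(-8 + \frac{7}{2}\right) m - 48 = - \frac{9 m}{2} - 48 = -48 - \frac{9 m}{2}$)
$\left(4440 - 2110\right) \left(-332 + j{\left(47 \right)}\right) = \left(4440 - 2110\right) \left(-332 - \frac{519}{2}\right) = 2330 \left(-332 - \frac{519}{2}\right) = 2330 \left(- \frac{1183}{2}\right) = -1378195$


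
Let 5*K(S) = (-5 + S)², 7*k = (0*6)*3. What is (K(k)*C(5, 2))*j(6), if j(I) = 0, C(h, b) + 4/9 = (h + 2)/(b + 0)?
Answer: 0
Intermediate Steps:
C(h, b) = -4/9 + (2 + h)/b (C(h, b) = -4/9 + (h + 2)/(b + 0) = -4/9 + (2 + h)/b)
k = 0 (k = ((0*6)*3)/7 = (0*3)/7 = (⅐)*0 = 0)
K(S) = (-5 + S)²/5
(K(k)*C(5, 2))*j(6) = (((-5 + 0)²/5)*((2 + 5 - 4/9*2)/2))*0 = (((⅕)*(-5)²)*((2 + 5 - 8/9)/2))*0 = (((⅕)*25)*((½)*(55/9)))*0 = (5*(55/18))*0 = (275/18)*0 = 0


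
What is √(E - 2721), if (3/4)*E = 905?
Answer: I*√13629/3 ≈ 38.914*I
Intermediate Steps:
E = 3620/3 (E = (4/3)*905 = 3620/3 ≈ 1206.7)
√(E - 2721) = √(3620/3 - 2721) = √(-4543/3) = I*√13629/3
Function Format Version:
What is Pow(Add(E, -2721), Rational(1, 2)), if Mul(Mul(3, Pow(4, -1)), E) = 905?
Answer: Mul(Rational(1, 3), I, Pow(13629, Rational(1, 2))) ≈ Mul(38.914, I)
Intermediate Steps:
E = Rational(3620, 3) (E = Mul(Rational(4, 3), 905) = Rational(3620, 3) ≈ 1206.7)
Pow(Add(E, -2721), Rational(1, 2)) = Pow(Add(Rational(3620, 3), -2721), Rational(1, 2)) = Pow(Rational(-4543, 3), Rational(1, 2)) = Mul(Rational(1, 3), I, Pow(13629, Rational(1, 2)))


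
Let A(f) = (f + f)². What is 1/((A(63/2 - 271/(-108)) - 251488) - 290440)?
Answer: -2916/1566771119 ≈ -1.8612e-6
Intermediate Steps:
A(f) = 4*f² (A(f) = (2*f)² = 4*f²)
1/((A(63/2 - 271/(-108)) - 251488) - 290440) = 1/((4*(63/2 - 271/(-108))² - 251488) - 290440) = 1/((4*(63*(½) - 271*(-1/108))² - 251488) - 290440) = 1/((4*(63/2 + 271/108)² - 251488) - 290440) = 1/((4*(3673/108)² - 251488) - 290440) = 1/((4*(13490929/11664) - 251488) - 290440) = 1/((13490929/2916 - 251488) - 290440) = 1/(-719848079/2916 - 290440) = 1/(-1566771119/2916) = -2916/1566771119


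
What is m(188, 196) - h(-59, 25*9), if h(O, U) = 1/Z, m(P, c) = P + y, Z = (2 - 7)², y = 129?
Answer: 7924/25 ≈ 316.96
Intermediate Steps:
Z = 25 (Z = (-5)² = 25)
m(P, c) = 129 + P (m(P, c) = P + 129 = 129 + P)
h(O, U) = 1/25
m(188, 196) - h(-59, 25*9) = (129 + 188) - 1*1/25 = 317 - 1/25 = 7924/25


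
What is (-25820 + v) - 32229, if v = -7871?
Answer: -65920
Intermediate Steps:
(-25820 + v) - 32229 = (-25820 - 7871) - 32229 = -33691 - 32229 = -65920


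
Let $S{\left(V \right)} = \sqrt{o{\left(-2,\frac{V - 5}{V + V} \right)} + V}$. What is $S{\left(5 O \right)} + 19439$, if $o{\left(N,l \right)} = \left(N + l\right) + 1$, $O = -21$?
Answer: $19439 + \frac{i \sqrt{46515}}{21} \approx 19439.0 + 10.27 i$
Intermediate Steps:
$o{\left(N,l \right)} = 1 + N + l$
$S{\left(V \right)} = \sqrt{-1 + V + \frac{-5 + V}{2 V}}$ ($S{\left(V \right)} = \sqrt{\left(1 - 2 + \frac{V - 5}{V + V}\right) + V} = \sqrt{\left(1 - 2 + \frac{-5 + V}{2 V}\right) + V} = \sqrt{\left(-1 + \frac{-5 + V}{2 V}\right) + V} = \sqrt{-1 + V + \frac{-5 + V}{2 V}}$)
$S{\left(5 O \right)} + 19439 = \frac{\sqrt{-2 - \frac{10}{5 \left(-21\right)} + 4 \cdot 5 \left(-21\right)}}{2} + 19439 = \frac{\sqrt{-2 - \frac{10}{-105} + 4 \left(-105\right)}}{2} + 19439 = \frac{\sqrt{-2 - - \frac{2}{21} - 420}}{2} + 19439 = \frac{\sqrt{-2 + \frac{2}{21} - 420}}{2} + 19439 = \frac{\sqrt{- \frac{8860}{21}}}{2} + 19439 = \frac{\frac{2}{21} i \sqrt{46515}}{2} + 19439 = \frac{i \sqrt{46515}}{21} + 19439 = 19439 + \frac{i \sqrt{46515}}{21}$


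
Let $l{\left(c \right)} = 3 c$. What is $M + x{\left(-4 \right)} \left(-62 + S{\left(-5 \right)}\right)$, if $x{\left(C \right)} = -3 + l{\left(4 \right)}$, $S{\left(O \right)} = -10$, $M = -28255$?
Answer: $-28903$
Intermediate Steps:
$x{\left(C \right)} = 9$ ($x{\left(C \right)} = -3 + 3 \cdot 4 = -3 + 12 = 9$)
$M + x{\left(-4 \right)} \left(-62 + S{\left(-5 \right)}\right) = -28255 + 9 \left(-62 - 10\right) = -28255 + 9 \left(-72\right) = -28255 - 648 = -28903$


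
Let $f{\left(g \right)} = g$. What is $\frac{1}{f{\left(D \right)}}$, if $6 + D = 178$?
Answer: $\frac{1}{172} \approx 0.005814$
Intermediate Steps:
$D = 172$ ($D = -6 + 178 = 172$)
$\frac{1}{f{\left(D \right)}} = \frac{1}{172}$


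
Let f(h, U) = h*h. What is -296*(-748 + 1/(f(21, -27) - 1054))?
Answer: 135723400/613 ≈ 2.2141e+5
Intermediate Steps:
f(h, U) = h²
-296*(-748 + 1/(f(21, -27) - 1054)) = -296*(-748 + 1/(21² - 1054)) = -296*(-748 + 1/(441 - 1054)) = -296*(-748 + 1/(-613)) = -296*(-748 - 1/613) = -296*(-458525/613) = 135723400/613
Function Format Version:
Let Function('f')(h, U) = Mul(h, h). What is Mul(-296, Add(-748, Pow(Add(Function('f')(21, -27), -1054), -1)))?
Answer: Rational(135723400, 613) ≈ 2.2141e+5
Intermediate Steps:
Function('f')(h, U) = Pow(h, 2)
Mul(-296, Add(-748, Pow(Add(Function('f')(21, -27), -1054), -1))) = Mul(-296, Add(-748, Pow(Add(Pow(21, 2), -1054), -1))) = Mul(-296, Add(-748, Pow(Add(441, -1054), -1))) = Mul(-296, Add(-748, Pow(-613, -1))) = Mul(-296, Add(-748, Rational(-1, 613))) = Mul(-296, Rational(-458525, 613)) = Rational(135723400, 613)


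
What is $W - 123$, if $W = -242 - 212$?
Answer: $-577$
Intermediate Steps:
$W = -454$
$W - 123 = -454 - 123 = -577$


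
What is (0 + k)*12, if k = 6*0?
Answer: 0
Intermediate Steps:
k = 0
(0 + k)*12 = (0 + 0)*12 = 0*12 = 0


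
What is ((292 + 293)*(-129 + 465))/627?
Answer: 65520/209 ≈ 313.49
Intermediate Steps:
((292 + 293)*(-129 + 465))/627 = (585*336)*(1/627) = 196560*(1/627) = 65520/209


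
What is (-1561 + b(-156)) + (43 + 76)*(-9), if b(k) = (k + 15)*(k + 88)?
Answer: 6956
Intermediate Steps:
b(k) = (15 + k)*(88 + k)
(-1561 + b(-156)) + (43 + 76)*(-9) = (-1561 + (1320 + (-156)**2 + 103*(-156))) + (43 + 76)*(-9) = (-1561 + (1320 + 24336 - 16068)) + 119*(-9) = (-1561 + 9588) - 1071 = 8027 - 1071 = 6956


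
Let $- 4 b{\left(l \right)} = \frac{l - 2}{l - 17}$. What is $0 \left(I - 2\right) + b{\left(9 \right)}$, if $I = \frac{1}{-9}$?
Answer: $\frac{7}{32} \approx 0.21875$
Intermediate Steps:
$I = - \frac{1}{9} \approx -0.11111$
$b{\left(l \right)} = - \frac{-2 + l}{4 \left(-17 + l\right)}$ ($b{\left(l \right)} = - \frac{\left(l - 2\right) \frac{1}{l - 17}}{4} = - \frac{\left(-2 + l\right) \frac{1}{-17 + l}}{4} = - \frac{\frac{1}{-17 + l} \left(-2 + l\right)}{4} = - \frac{-2 + l}{4 \left(-17 + l\right)}$)
$0 \left(I - 2\right) + b{\left(9 \right)} = 0 \left(- \frac{1}{9} - 2\right) + \frac{2 - 9}{4 \left(-17 + 9\right)} = 0 \left(- \frac{19}{9}\right) + \frac{2 - 9}{4 \left(-8\right)} = 0 + \frac{1}{4} \left(- \frac{1}{8}\right) \left(-7\right) = 0 + \frac{7}{32} = \frac{7}{32}$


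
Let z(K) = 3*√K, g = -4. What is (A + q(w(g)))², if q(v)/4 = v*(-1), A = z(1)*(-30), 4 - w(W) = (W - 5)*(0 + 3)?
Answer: 45796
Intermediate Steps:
w(W) = 19 - 3*W (w(W) = 4 - (W - 5)*(0 + 3) = 4 - (-5 + W)*3 = 4 - (-15 + 3*W) = 4 + (15 - 3*W) = 19 - 3*W)
A = -90 (A = (3*√1)*(-30) = (3*1)*(-30) = 3*(-30) = -90)
q(v) = -4*v (q(v) = 4*(v*(-1)) = 4*(-v) = -4*v)
(A + q(w(g)))² = (-90 - 4*(19 - 3*(-4)))² = (-90 - 4*(19 + 12))² = (-90 - 4*31)² = (-90 - 124)² = (-214)² = 45796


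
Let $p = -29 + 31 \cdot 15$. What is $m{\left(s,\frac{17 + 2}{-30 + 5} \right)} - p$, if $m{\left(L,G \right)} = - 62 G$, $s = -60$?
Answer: $- \frac{9722}{25} \approx -388.88$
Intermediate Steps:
$p = 436$ ($p = -29 + 465 = 436$)
$m{\left(s,\frac{17 + 2}{-30 + 5} \right)} - p = - 62 \frac{17 + 2}{-30 + 5} - 436 = - 62 \frac{19}{-25} - 436 = - 62 \cdot 19 \left(- \frac{1}{25}\right) - 436 = \left(-62\right) \left(- \frac{19}{25}\right) - 436 = \frac{1178}{25} - 436 = - \frac{9722}{25}$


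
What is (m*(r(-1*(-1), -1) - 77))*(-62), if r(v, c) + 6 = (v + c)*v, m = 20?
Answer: 102920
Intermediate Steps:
r(v, c) = -6 + v*(c + v) (r(v, c) = -6 + (v + c)*v = -6 + (c + v)*v = -6 + v*(c + v))
(m*(r(-1*(-1), -1) - 77))*(-62) = (20*((-6 + (-1*(-1))**2 - (-1)*(-1)) - 77))*(-62) = (20*((-6 + 1**2 - 1*1) - 77))*(-62) = (20*((-6 + 1 - 1) - 77))*(-62) = (20*(-6 - 77))*(-62) = (20*(-83))*(-62) = -1660*(-62) = 102920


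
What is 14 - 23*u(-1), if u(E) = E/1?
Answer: 37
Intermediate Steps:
u(E) = E (u(E) = E*1 = E)
14 - 23*u(-1) = 14 - 23*(-1) = 14 + 23 = 37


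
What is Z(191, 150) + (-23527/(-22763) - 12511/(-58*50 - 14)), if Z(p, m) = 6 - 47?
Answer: -2366241091/66331382 ≈ -35.673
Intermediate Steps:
Z(p, m) = -41
Z(191, 150) + (-23527/(-22763) - 12511/(-58*50 - 14)) = -41 + (-23527/(-22763) - 12511/(-58*50 - 14)) = -41 + (-23527*(-1/22763) - 12511/(-2900 - 14)) = -41 + (23527/22763 - 12511/(-2914)) = -41 + (23527/22763 - 12511*(-1/2914)) = -41 + (23527/22763 + 12511/2914) = -41 + 353345571/66331382 = -2366241091/66331382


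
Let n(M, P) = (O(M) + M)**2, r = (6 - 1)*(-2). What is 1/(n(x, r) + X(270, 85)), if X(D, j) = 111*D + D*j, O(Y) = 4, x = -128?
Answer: 1/68296 ≈ 1.4642e-5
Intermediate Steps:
r = -10 (r = 5*(-2) = -10)
n(M, P) = (4 + M)**2
1/(n(x, r) + X(270, 85)) = 1/((4 - 128)**2 + 270*(111 + 85)) = 1/((-124)**2 + 270*196) = 1/(15376 + 52920) = 1/68296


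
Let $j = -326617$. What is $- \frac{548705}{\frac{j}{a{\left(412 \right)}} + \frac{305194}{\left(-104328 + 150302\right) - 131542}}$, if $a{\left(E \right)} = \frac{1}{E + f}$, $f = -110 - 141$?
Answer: $\frac{4695158944}{449962242161} \approx 0.010435$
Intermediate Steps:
$f = -251$
$a{\left(E \right)} = \frac{1}{-251 + E}$ ($a{\left(E \right)} = \frac{1}{E - 251} = \frac{1}{-251 + E}$)
$- \frac{548705}{\frac{j}{a{\left(412 \right)}} + \frac{305194}{\left(-104328 + 150302\right) - 131542}} = - \frac{548705}{- \frac{326617}{\frac{1}{-251 + 412}} + \frac{305194}{\left(-104328 + 150302\right) - 131542}} = - \frac{548705}{- \frac{326617}{\frac{1}{161}} + \frac{305194}{45974 - 131542}} = - \frac{548705}{- 326617 \frac{1}{\frac{1}{161}} + \frac{305194}{-85568}} = - \frac{548705}{\left(-326617\right) 161 + 305194 \left(- \frac{1}{85568}\right)} = - \frac{548705}{-52585337 - \frac{152597}{42784}} = - \frac{548705}{- \frac{2249811210805}{42784}} = \left(-548705\right) \left(- \frac{42784}{2249811210805}\right) = \frac{4695158944}{449962242161}$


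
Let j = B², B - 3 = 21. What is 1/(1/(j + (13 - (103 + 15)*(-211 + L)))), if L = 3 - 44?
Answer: 30325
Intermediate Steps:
L = -41
B = 24 (B = 3 + 21 = 24)
j = 576 (j = 24² = 576)
1/(1/(j + (13 - (103 + 15)*(-211 + L)))) = 1/(1/(576 + (13 - (103 + 15)*(-211 - 41)))) = 1/(1/(576 + (13 - 118*(-252)))) = 1/(1/(576 + (13 - 1*(-29736)))) = 1/(1/(576 + (13 + 29736))) = 1/(1/(576 + 29749)) = 1/(1/30325) = 30325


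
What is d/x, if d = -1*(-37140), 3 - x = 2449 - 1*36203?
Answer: 37140/33757 ≈ 1.1002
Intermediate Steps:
x = 33757 (x = 3 - (2449 - 1*36203) = 3 - (2449 - 36203) = 3 - 1*(-33754) = 3 + 33754 = 33757)
d = 37140
d/x = 37140/33757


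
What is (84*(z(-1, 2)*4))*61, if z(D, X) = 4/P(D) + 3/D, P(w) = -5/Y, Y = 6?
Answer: -799344/5 ≈ -1.5987e+5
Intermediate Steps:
P(w) = -⅚ (P(w) = -5/6 = -5*⅙ = -⅚)
z(D, X) = -24/5 + 3/D (z(D, X) = 4/(-⅚) + 3/D = 4*(-6/5) + 3/D = -24/5 + 3/D)
(84*(z(-1, 2)*4))*61 = (84*((-24/5 + 3/(-1))*4))*61 = (84*((-24/5 + 3*(-1))*4))*61 = (84*((-24/5 - 3)*4))*61 = (84*(-39/5*4))*61 = (84*(-156/5))*61 = -13104/5*61 = -799344/5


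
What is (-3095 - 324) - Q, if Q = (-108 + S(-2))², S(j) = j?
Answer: -15519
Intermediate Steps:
Q = 12100 (Q = (-108 - 2)² = (-110)² = 12100)
(-3095 - 324) - Q = (-3095 - 324) - 1*12100 = -3419 - 12100 = -15519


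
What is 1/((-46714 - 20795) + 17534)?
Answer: -1/49975 ≈ -2.0010e-5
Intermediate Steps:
1/((-46714 - 20795) + 17534) = 1/(-67509 + 17534) = 1/(-49975) = -1/49975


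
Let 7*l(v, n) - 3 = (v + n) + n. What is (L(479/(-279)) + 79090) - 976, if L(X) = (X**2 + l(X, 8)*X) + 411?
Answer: 42786548024/544887 ≈ 78524.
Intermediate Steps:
l(v, n) = 3/7 + v/7 + 2*n/7 (l(v, n) = 3/7 + ((v + n) + n)/7 = 3/7 + ((n + v) + n)/7 = 3/7 + (v + 2*n)/7 = 3/7 + (v/7 + 2*n/7) = 3/7 + v/7 + 2*n/7)
L(X) = 411 + X**2 + X*(19/7 + X/7) (L(X) = (X**2 + (3/7 + X/7 + (2/7)*8)*X) + 411 = (X**2 + (3/7 + X/7 + 16/7)*X) + 411 = (X**2 + (19/7 + X/7)*X) + 411 = (X**2 + X*(19/7 + X/7)) + 411 = 411 + X**2 + X*(19/7 + X/7))
(L(479/(-279)) + 79090) - 976 = ((411 + 8*(479/(-279))**2/7 + 19*(479/(-279))/7) + 79090) - 976 = ((411 + 8*(479*(-1/279))**2/7 + 19*(479*(-1/279))/7) + 79090) - 976 = ((411 + 8*(-479/279)**2/7 + (19/7)*(-479/279)) + 79090) - 976 = ((411 + (8/7)*(229441/77841) - 9101/1953) + 79090) - 976 = ((411 + 1835528/544887 - 9101/1953) + 79090) - 976 = (223244906/544887 + 79090) - 976 = 43318357736/544887 - 976 = 42786548024/544887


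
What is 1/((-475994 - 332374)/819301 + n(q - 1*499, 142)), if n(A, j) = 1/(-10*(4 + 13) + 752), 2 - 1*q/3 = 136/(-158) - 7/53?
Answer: -476833182/469650875 ≈ -1.0153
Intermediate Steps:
q = 37593/4187 (q = 6 - 3*(136/(-158) - 7/53) = 6 - 3*(136*(-1/158) - 7*1/53) = 6 - 3*(-68/79 - 7/53) = 6 - 3*(-4157/4187) = 6 + 12471/4187 = 37593/4187 ≈ 8.9785)
n(A, j) = 1/582 (n(A, j) = 1/(-10*17 + 752) = 1/(-170 + 752) = 1/582)
1/((-475994 - 332374)/819301 + n(q - 1*499, 142)) = 1/((-475994 - 332374)/819301 + 1/582) = 1/(-808368*1/819301 + 1/582) = 1/(-808368/819301 + 1/582) = 1/(-469650875/476833182) = -476833182/469650875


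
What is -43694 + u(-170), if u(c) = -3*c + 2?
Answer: -43182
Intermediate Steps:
u(c) = 2 - 3*c
-43694 + u(-170) = -43694 + (2 - 3*(-170)) = -43694 + (2 + 510) = -43694 + 512 = -43182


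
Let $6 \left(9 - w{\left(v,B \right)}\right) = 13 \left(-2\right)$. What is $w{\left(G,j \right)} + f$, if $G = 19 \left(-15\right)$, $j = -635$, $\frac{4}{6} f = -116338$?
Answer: $- \frac{523481}{3} \approx -1.7449 \cdot 10^{5}$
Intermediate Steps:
$f = -174507$ ($f = \frac{3}{2} \left(-116338\right) = -174507$)
$G = -285$
$w{\left(v,B \right)} = \frac{40}{3}$ ($w{\left(v,B \right)} = 9 - \frac{13 \left(-2\right)}{6} = 9 - - \frac{13}{3} = 9 + \frac{13}{3} = \frac{40}{3}$)
$w{\left(G,j \right)} + f = \frac{40}{3} - 174507 = - \frac{523481}{3}$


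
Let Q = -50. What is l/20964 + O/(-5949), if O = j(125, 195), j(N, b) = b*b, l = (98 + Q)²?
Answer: -7254163/1154767 ≈ -6.2819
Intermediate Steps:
l = 2304 (l = (98 - 50)² = 48² = 2304)
j(N, b) = b²
O = 38025 (O = 195² = 38025)
l/20964 + O/(-5949) = 2304/20964 + 38025/(-5949) = 2304*(1/20964) + 38025*(-1/5949) = 192/1747 - 4225/661 = -7254163/1154767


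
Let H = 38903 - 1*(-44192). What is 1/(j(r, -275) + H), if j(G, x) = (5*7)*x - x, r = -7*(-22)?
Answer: 1/73745 ≈ 1.3560e-5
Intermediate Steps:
r = 154
H = 83095 (H = 38903 + 44192 = 83095)
j(G, x) = 34*x (j(G, x) = 35*x - x = 34*x)
1/(j(r, -275) + H) = 1/(34*(-275) + 83095) = 1/(-9350 + 83095) = 1/73745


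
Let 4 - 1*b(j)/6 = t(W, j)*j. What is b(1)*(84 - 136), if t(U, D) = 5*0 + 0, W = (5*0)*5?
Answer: -1248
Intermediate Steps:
W = 0 (W = 0*5 = 0)
t(U, D) = 0 (t(U, D) = 0 + 0 = 0)
b(j) = 24 (b(j) = 24 - 0*j = 24 - 6*0 = 24 + 0 = 24)
b(1)*(84 - 136) = 24*(84 - 136) = 24*(-52) = -1248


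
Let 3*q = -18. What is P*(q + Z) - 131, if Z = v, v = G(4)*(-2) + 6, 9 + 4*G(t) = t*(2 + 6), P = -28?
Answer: 191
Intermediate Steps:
q = -6 (q = (⅓)*(-18) = -6)
G(t) = -9/4 + 2*t (G(t) = -9/4 + (t*(2 + 6))/4 = -9/4 + (t*8)/4 = -9/4 + (8*t)/4 = -9/4 + 2*t)
v = -11/2 (v = (-9/4 + 2*4)*(-2) + 6 = (-9/4 + 8)*(-2) + 6 = (23/4)*(-2) + 6 = -23/2 + 6 = -11/2 ≈ -5.5000)
Z = -11/2 ≈ -5.5000
P*(q + Z) - 131 = -28*(-6 - 11/2) - 131 = -28*(-23/2) - 131 = 322 - 131 = 191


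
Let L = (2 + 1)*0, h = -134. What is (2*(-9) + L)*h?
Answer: 2412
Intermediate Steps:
L = 0 (L = 3*0 = 0)
(2*(-9) + L)*h = (2*(-9) + 0)*(-134) = (-18 + 0)*(-134) = -18*(-134) = 2412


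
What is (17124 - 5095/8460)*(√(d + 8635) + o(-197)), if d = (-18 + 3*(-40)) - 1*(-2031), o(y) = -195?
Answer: -1883231285/564 + 28972789*√658/423 ≈ -1.5821e+6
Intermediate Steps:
d = 1893 (d = (-18 - 120) + 2031 = -138 + 2031 = 1893)
(17124 - 5095/8460)*(√(d + 8635) + o(-197)) = (17124 - 5095/8460)*(√(1893 + 8635) - 195) = (17124 - 5095*1/8460)*(√10528 - 195) = (17124 - 1019/1692)*(4*√658 - 195) = 28972789*(-195 + 4*√658)/1692 = -1883231285/564 + 28972789*√658/423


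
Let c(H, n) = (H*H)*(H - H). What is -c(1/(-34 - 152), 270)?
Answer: 0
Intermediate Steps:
c(H, n) = 0 (c(H, n) = H²*0 = 0)
-c(1/(-34 - 152), 270) = -1*0 = 0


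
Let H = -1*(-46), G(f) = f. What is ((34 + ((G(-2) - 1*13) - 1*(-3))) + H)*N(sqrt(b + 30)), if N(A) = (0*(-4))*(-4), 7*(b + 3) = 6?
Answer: 0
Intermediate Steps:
b = -15/7 (b = -3 + (1/7)*6 = -3 + 6/7 = -15/7 ≈ -2.1429)
H = 46
N(A) = 0 (N(A) = 0*(-4) = 0)
((34 + ((G(-2) - 1*13) - 1*(-3))) + H)*N(sqrt(b + 30)) = ((34 + ((-2 - 1*13) - 1*(-3))) + 46)*0 = ((34 + ((-2 - 13) + 3)) + 46)*0 = ((34 + (-15 + 3)) + 46)*0 = ((34 - 12) + 46)*0 = (22 + 46)*0 = 68*0 = 0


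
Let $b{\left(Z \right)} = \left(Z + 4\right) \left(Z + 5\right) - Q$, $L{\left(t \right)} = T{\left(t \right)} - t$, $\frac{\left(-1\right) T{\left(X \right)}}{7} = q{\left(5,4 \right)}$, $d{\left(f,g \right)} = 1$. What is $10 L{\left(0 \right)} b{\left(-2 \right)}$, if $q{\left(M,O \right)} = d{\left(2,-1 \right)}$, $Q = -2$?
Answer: $-560$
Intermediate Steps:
$q{\left(M,O \right)} = 1$
$T{\left(X \right)} = -7$ ($T{\left(X \right)} = \left(-7\right) 1 = -7$)
$L{\left(t \right)} = -7 - t$
$b{\left(Z \right)} = 2 + \left(4 + Z\right) \left(5 + Z\right)$ ($b{\left(Z \right)} = \left(Z + 4\right) \left(Z + 5\right) - -2 = \left(4 + Z\right) \left(5 + Z\right) + 2 = 2 + \left(4 + Z\right) \left(5 + Z\right)$)
$10 L{\left(0 \right)} b{\left(-2 \right)} = 10 \left(-7 - 0\right) \left(22 + \left(-2\right)^{2} + 9 \left(-2\right)\right) = 10 \left(-7 + 0\right) \left(22 + 4 - 18\right) = 10 \left(-7\right) 8 = \left(-70\right) 8 = -560$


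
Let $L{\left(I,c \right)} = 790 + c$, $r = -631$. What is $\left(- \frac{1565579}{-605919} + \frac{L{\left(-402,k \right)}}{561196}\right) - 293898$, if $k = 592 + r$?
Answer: $- \frac{99935996760187699}{340039319124} \approx -2.939 \cdot 10^{5}$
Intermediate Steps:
$k = -39$ ($k = 592 - 631 = -39$)
$\left(- \frac{1565579}{-605919} + \frac{L{\left(-402,k \right)}}{561196}\right) - 293898 = \left(- \frac{1565579}{-605919} + \frac{790 - 39}{561196}\right) - 293898 = \left(\left(-1565579\right) \left(- \frac{1}{605919}\right) + 751 \cdot \frac{1}{561196}\right) - 293898 = \left(\frac{1565579}{605919} + \frac{751}{561196}\right) - 293898 = \frac{879051717653}{340039319124} - 293898 = - \frac{99935996760187699}{340039319124}$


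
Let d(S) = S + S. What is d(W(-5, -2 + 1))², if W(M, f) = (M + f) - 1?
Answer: 196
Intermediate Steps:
W(M, f) = -1 + M + f
d(S) = 2*S
d(W(-5, -2 + 1))² = (2*(-1 - 5 + (-2 + 1)))² = (2*(-1 - 5 - 1))² = (2*(-7))² = (-14)² = 196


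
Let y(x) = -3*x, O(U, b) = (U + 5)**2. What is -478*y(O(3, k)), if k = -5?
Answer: 91776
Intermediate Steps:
O(U, b) = (5 + U)**2
-478*y(O(3, k)) = -(-1434)*(5 + 3)**2 = -(-1434)*8**2 = -(-1434)*64 = -478*(-192) = 91776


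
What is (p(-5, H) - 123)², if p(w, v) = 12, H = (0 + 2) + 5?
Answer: 12321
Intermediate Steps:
H = 7 (H = 2 + 5 = 7)
(p(-5, H) - 123)² = (12 - 123)² = (-111)² = 12321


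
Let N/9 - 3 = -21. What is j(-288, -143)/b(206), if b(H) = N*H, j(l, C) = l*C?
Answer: -1144/927 ≈ -1.2341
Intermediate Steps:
N = -162 (N = 27 + 9*(-21) = 27 - 189 = -162)
j(l, C) = C*l
b(H) = -162*H
j(-288, -143)/b(206) = (-143*(-288))/((-162*206)) = 41184/(-33372) = 41184*(-1/33372) = -1144/927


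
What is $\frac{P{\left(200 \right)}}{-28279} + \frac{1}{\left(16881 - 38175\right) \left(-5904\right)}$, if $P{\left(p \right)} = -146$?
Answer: $\frac{18355115575}{3555229545504} \approx 0.0051629$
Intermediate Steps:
$\frac{P{\left(200 \right)}}{-28279} + \frac{1}{\left(16881 - 38175\right) \left(-5904\right)} = - \frac{146}{-28279} + \frac{1}{\left(16881 - 38175\right) \left(-5904\right)} = \left(-146\right) \left(- \frac{1}{28279}\right) + \frac{1}{-21294} \left(- \frac{1}{5904}\right) = \frac{146}{28279} - - \frac{1}{125719776} = \frac{146}{28279} + \frac{1}{125719776} = \frac{18355115575}{3555229545504}$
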